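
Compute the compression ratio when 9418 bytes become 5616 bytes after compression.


Ratio = original / compressed = 9418 / 5616 = 1.677

1.677


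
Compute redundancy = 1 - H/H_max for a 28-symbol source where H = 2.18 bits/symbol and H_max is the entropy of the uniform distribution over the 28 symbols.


H_max = log2(K) = log2(28) = 4.8074 bits/symbol. Redundancy = 1 - H/H_max = 1 - 2.18/4.8074 = 1 - 0.4535 = 0.5465

0.5465


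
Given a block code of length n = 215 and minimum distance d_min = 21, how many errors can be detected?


Detection capability = d_min - 1 = 21 - 1 = 20

20 errors


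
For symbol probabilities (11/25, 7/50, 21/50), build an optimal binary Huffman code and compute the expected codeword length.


Huffman construction (repeatedly merge the two least-probable nodes; each merge adds 1 bit to every symbol beneath it): 7/50 + 21/50 = 14/25; 11/25 + 14/25 = 1. Resulting codeword lengths (in the order the probabilities were given): (1, 2, 2). L_avg = sum(p_i * l_i) = 11/25*1 + 7/50*2 + 21/50*2 = 39/25 = 1.56

1.56 bits


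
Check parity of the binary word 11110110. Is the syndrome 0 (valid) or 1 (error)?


Syndrome = XOR of all bits = 1 XOR 1 XOR 1 XOR 1 XOR 0 XOR 1 XOR 1 XOR 0 = 0

0


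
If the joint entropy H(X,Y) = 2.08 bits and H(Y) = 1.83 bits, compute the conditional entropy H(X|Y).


H(X|Y) = H(X,Y) - H(Y) = 2.08 - 1.83 = 0.25

0.25 bits


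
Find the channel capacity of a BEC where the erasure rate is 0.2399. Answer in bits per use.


C = 1 - epsilon = 1 - 0.2399 = 0.7601

0.7601 bits


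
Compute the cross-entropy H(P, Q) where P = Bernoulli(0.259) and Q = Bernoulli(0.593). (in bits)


H(P,Q) = -p*log2(q) - (1-p)*log2(1-q). -0.259*log2(0.593) = 0.195259; -0.741*log2(0.407) = 0.961002. H(P,Q) = 0.195259 + 0.961002 = 1.1563

1.1563 bits


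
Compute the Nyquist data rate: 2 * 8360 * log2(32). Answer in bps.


Rate = 2 * B * log2(M) = 2 * 8360 * 5.0 = 83600.0

83600.0 bps


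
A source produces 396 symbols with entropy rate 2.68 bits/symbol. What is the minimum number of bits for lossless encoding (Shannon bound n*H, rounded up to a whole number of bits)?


Minimum bits >= n * H = 396 * 2.68 = 1061.28, rounded up to a whole number of bits = 1062

1062 bits


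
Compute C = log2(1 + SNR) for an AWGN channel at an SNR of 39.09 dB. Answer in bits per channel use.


SNR_linear = 10^(39.09/10) = 8109.6106; C = log2(1 + SNR_linear) = log2(1 + 8109.6106) = 12.9856

12.9856 bits/channel use


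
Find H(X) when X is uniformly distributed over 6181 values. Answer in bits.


H = log2(n) = log2(6181) = 12.5936

12.5936 bits


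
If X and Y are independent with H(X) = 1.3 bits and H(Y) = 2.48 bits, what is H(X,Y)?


For independent variables, H(X,Y) = H(X) + H(Y) = 1.3 + 2.48 = 3.78

3.78 bits


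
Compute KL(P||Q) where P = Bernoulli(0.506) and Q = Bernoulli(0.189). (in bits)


KL = p*log2(p/q) + (1-p)*log2((1-p)/(1-q)) = 0.506*log2(0.506/0.189) + 0.494*log2(0.494/0.811) = 0.3656

0.3656 bits


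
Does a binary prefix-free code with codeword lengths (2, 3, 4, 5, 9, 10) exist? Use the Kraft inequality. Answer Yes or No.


Kraft sum = sum(2^(-l_i)) = 0.4717, need <= 1. Result: satisfied (a binary prefix-free code with these lengths exists)

Yes


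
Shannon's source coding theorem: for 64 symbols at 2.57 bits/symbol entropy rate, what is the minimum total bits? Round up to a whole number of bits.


Minimum bits >= n * H = 64 * 2.57 = 164.48, rounded up to a whole number of bits = 165

165 bits


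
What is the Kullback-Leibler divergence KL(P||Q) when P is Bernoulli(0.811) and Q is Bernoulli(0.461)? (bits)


KL = p*log2(p/q) + (1-p)*log2((1-p)/(1-q)) = 0.811*log2(0.811/0.461) + 0.189*log2(0.189/0.539) = 0.3752

0.3752 bits


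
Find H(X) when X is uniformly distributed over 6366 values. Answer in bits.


H = log2(n) = log2(6366) = 12.6362

12.6362 bits


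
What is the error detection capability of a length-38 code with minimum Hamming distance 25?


Detection capability = d_min - 1 = 25 - 1 = 24

24 errors


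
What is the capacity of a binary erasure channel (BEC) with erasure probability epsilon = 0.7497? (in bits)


C = 1 - epsilon = 1 - 0.7497 = 0.2503

0.2503 bits


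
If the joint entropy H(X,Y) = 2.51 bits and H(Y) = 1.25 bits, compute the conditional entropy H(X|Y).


H(X|Y) = H(X,Y) - H(Y) = 2.51 - 1.25 = 1.26

1.26 bits


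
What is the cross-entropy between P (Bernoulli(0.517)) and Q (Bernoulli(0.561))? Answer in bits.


H(P,Q) = -p*log2(q) - (1-p)*log2(1-q). -0.517*log2(0.561) = 0.431140; -0.483*log2(0.439) = 0.573663. H(P,Q) = 0.431140 + 0.573663 = 1.0048

1.0048 bits


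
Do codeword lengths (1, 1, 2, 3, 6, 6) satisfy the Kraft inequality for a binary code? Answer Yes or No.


Kraft sum = sum(2^(-l_i)) = 1.4062, need <= 1. Result: violated (a binary prefix-free code with these lengths cannot exist)

No


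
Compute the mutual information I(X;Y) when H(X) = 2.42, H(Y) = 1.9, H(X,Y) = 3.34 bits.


I(X;Y) = H(X) + H(Y) - H(X,Y) = 2.42 + 1.9 - 3.34 = 0.98

0.98 bits


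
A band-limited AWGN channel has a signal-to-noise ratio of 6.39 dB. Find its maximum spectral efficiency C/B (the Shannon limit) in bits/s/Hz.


SNR_linear = 10^(6.39/10) = 4.3551; C/B = log2(1 + SNR_linear) = log2(1 + 4.3551) = 2.4209

2.4209 bits/s/Hz


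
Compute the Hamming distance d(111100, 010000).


Count differing positions: ^ . ^ ^ . . = 3 differences

3


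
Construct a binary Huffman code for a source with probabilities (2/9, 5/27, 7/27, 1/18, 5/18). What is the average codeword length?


Huffman construction (repeatedly merge the two least-probable nodes; each merge adds 1 bit to every symbol beneath it): 1/18 + 5/27 = 13/54; 2/9 + 13/54 = 25/54; 7/27 + 5/18 = 29/54; 25/54 + 29/54 = 1. Resulting codeword lengths (in the order the probabilities were given): (2, 3, 2, 3, 2). L_avg = sum(p_i * l_i) = 2/9*2 + 5/27*3 + 7/27*2 + 1/18*3 + 5/18*2 = 121/54 = 2.2407

2.2407 bits


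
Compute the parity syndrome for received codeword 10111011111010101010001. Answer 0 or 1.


Syndrome = XOR of all bits = 1 XOR 0 XOR 1 XOR 1 XOR 1 XOR 0 XOR 1 XOR 1 XOR 1 XOR 1 XOR 1 XOR 0 XOR 1 XOR 0 XOR 1 XOR 0 XOR 1 XOR 0 XOR 1 XOR 0 XOR 0 XOR 0 XOR 1 = 0

0


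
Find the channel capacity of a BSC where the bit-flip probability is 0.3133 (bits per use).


H(p) = -p*log2(p) - (1-p)*log2(1-p) = -0.3133*log2(0.3133) - 0.6867*log2(0.6867) = 0.524584 + 0.372362 = 0.8969. C = 1 - H(p) = 1 - 0.8969 = 0.1031

0.1031 bits


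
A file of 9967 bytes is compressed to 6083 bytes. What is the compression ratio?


Ratio = original / compressed = 9967 / 6083 = 1.6385

1.6385


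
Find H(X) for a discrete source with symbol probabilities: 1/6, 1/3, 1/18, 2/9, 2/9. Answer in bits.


H = -sum(p_i * log2(p_i)). Terms: -(1/6)*log2(1/6) = 0.430827; -(1/3)*log2(1/3) = 0.528321; -(1/18)*log2(1/18) = 0.231663; -(2/9)*log2(2/9) = 0.482206; -(2/9)*log2(2/9) = 0.482206. H = 0.430827 + 0.528321 + 0.231663 + 0.482206 + 0.482206 = 2.1552

2.1552 bits


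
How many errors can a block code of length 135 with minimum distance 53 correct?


Correction capability = floor((d-1)/2) = floor((53-1)/2) = 26

26 errors


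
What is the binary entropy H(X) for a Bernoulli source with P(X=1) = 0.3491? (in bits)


H = -p*log2(p) - (1-p)*log2(1-p). -0.3491*log2(0.3491) = 0.530034; -0.6509*log2(0.6509) = 0.403227. H = 0.530034 + 0.403227 = 0.9333

0.9333 bits


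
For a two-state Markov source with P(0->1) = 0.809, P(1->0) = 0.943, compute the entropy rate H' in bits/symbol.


Stationary distribution: pi_0 = p10/(p01+p10) = 0.5382, pi_1 = 0.4618. Entropy rate H' = pi_0*H(p01) + pi_1*H(p10) = 0.5382*0.7036 + 0.4618*0.3154 = 0.5243

0.5243 bits/symbol


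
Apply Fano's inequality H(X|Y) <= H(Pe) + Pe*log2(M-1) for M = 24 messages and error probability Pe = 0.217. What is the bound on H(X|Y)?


H(Pe) = -Pe*log2(Pe) - (1-Pe)*log2(1-Pe) = -0.217*log2(0.217) - 0.783*log2(0.783) = 0.478319 + 0.276333 = 0.7547. Pe*log2(M-1) = 0.217*log2(23) = 0.981613. Bound = H(Pe) + Pe*log2(M-1) = 0.478319 + 0.276333 + 0.981613 = 1.7363

1.7363 bits


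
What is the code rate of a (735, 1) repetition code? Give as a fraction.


Rate = k/n = 1/735

1/735


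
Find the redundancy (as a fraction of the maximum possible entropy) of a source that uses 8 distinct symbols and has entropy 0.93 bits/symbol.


H_max = log2(K) = log2(8) = 3.0 bits/symbol. Redundancy = 1 - H/H_max = 1 - 0.93/3.0 = 1 - 0.31 = 0.69

0.69


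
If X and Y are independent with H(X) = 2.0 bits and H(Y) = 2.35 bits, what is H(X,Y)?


For independent variables, H(X,Y) = H(X) + H(Y) = 2.0 + 2.35 = 4.35

4.35 bits


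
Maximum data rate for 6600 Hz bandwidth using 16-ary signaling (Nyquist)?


Rate = 2 * B * log2(M) = 2 * 6600 * 4.0 = 52800.0

52800.0 bps


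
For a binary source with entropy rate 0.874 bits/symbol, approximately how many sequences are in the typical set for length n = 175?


log2|A_typical| = nH = 175 * 0.874 = 152.95, so |A_typical| ~ 2^152.95 = 1.103e+46

1.103e+46


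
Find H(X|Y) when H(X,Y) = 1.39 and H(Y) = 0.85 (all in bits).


H(X|Y) = H(X,Y) - H(Y) = 1.39 - 0.85 = 0.54

0.54 bits


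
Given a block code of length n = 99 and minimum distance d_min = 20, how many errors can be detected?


Detection capability = d_min - 1 = 20 - 1 = 19

19 errors


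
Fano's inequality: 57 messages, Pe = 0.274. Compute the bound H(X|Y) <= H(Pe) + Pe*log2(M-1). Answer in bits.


H(Pe) = -Pe*log2(Pe) - (1-Pe)*log2(1-Pe) = -0.274*log2(0.274) - 0.726*log2(0.726) = 0.511764 + 0.335382 = 0.8471. Pe*log2(M-1) = 0.274*log2(56) = 1.591215. Bound = H(Pe) + Pe*log2(M-1) = 0.511764 + 0.335382 + 1.591215 = 2.4384

2.4384 bits


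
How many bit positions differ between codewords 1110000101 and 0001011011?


Count differing positions: ^ ^ ^ ^ . ^ ^ ^ ^ . = 8 differences

8


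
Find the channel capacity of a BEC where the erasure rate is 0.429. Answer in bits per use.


C = 1 - epsilon = 1 - 0.429 = 0.571

0.571 bits


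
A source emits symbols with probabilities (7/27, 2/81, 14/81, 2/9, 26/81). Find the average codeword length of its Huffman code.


Huffman construction (repeatedly merge the two least-probable nodes; each merge adds 1 bit to every symbol beneath it): 2/81 + 14/81 = 16/81; 16/81 + 2/9 = 34/81; 7/27 + 26/81 = 47/81; 34/81 + 47/81 = 1. Resulting codeword lengths (in the order the probabilities were given): (2, 3, 3, 2, 2). L_avg = sum(p_i * l_i) = 7/27*2 + 2/81*3 + 14/81*3 + 2/9*2 + 26/81*2 = 178/81 = 2.1975

2.1975 bits


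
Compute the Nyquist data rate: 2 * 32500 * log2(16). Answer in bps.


Rate = 2 * B * log2(M) = 2 * 32500 * 4.0 = 260000.0

260000.0 bps


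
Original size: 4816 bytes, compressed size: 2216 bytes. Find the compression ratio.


Ratio = original / compressed = 4816 / 2216 = 2.1733

2.1733


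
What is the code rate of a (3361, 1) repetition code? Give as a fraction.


Rate = k/n = 1/3361

1/3361


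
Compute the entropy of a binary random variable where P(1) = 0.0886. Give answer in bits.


H = -p*log2(p) - (1-p)*log2(1-p). -0.0886*log2(0.0886) = 0.309794; -0.9114*log2(0.9114) = 0.121985. H = 0.309794 + 0.121985 = 0.4318

0.4318 bits


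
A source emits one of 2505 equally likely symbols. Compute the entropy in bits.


H = log2(n) = log2(2505) = 11.2906

11.2906 bits


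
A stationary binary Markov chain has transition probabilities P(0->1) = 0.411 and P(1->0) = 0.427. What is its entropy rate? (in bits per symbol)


Stationary distribution: pi_0 = p10/(p01+p10) = 0.5095, pi_1 = 0.4905. Entropy rate H' = pi_0*H(p01) + pi_1*H(p10) = 0.5095*0.977 + 0.4905*0.9846 = 0.9807

0.9807 bits/symbol


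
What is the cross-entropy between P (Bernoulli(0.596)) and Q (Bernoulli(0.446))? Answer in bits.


H(P,Q) = -p*log2(q) - (1-p)*log2(1-q). -0.596*log2(0.446) = 0.694271; -0.404*log2(0.554) = 0.344225. H(P,Q) = 0.694271 + 0.344225 = 1.0385

1.0385 bits


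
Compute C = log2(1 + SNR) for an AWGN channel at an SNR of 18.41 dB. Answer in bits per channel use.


SNR_linear = 10^(18.41/10) = 69.3426; C = log2(1 + SNR_linear) = log2(1 + 69.3426) = 6.1363

6.1363 bits/channel use


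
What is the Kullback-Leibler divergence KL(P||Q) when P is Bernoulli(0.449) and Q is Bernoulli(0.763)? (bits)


KL = p*log2(p/q) + (1-p)*log2((1-p)/(1-q)) = 0.449*log2(0.449/0.763) + 0.551*log2(0.551/0.237) = 0.3272

0.3272 bits


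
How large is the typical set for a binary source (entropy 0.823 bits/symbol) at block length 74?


log2|A_typical| = nH = 74 * 0.823 = 60.902, so |A_typical| ~ 2^60.902 = 2.154e+18

2.154e+18


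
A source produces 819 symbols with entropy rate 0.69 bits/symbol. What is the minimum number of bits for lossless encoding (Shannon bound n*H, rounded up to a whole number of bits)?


Minimum bits >= n * H = 819 * 0.69 = 565.11, rounded up to a whole number of bits = 566

566 bits


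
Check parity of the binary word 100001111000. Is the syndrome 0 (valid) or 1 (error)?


Syndrome = XOR of all bits = 1 XOR 0 XOR 0 XOR 0 XOR 0 XOR 1 XOR 1 XOR 1 XOR 1 XOR 0 XOR 0 XOR 0 = 1

1


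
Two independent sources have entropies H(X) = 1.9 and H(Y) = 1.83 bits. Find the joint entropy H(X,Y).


For independent variables, H(X,Y) = H(X) + H(Y) = 1.9 + 1.83 = 3.73

3.73 bits


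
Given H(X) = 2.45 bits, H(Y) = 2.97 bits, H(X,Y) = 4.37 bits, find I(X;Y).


I(X;Y) = H(X) + H(Y) - H(X,Y) = 2.45 + 2.97 - 4.37 = 1.05

1.05 bits


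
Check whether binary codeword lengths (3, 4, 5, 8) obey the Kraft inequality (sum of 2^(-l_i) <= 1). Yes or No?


Kraft sum = sum(2^(-l_i)) = 0.2227, need <= 1. Result: satisfied (a binary prefix-free code with these lengths exists)

Yes


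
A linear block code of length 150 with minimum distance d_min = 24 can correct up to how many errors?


Correction capability = floor((d-1)/2) = floor((24-1)/2) = 11

11 errors


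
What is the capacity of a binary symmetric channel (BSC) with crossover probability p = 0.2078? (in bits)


H(p) = -p*log2(p) - (1-p)*log2(1-p) = -0.2078*log2(0.2078) - 0.7922*log2(0.7922) = 0.471027 + 0.266229 = 0.7373. C = 1 - H(p) = 1 - 0.7373 = 0.2627

0.2627 bits


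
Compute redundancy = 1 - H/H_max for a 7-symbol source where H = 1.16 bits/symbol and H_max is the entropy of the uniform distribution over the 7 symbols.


H_max = log2(K) = log2(7) = 2.8074 bits/symbol. Redundancy = 1 - H/H_max = 1 - 1.16/2.8074 = 1 - 0.4132 = 0.5868

0.5868


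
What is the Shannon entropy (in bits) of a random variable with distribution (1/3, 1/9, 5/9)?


H = -sum(p_i * log2(p_i)). Terms: -(1/3)*log2(1/3) = 0.528321; -(1/9)*log2(1/9) = 0.352214; -(5/9)*log2(5/9) = 0.471109. H = 0.528321 + 0.352214 + 0.471109 = 1.3516

1.3516 bits


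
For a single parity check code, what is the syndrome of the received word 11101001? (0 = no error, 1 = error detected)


Syndrome = XOR of all bits = 1 XOR 1 XOR 1 XOR 0 XOR 1 XOR 0 XOR 0 XOR 1 = 1

1


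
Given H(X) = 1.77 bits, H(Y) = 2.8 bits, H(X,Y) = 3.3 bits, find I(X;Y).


I(X;Y) = H(X) + H(Y) - H(X,Y) = 1.77 + 2.8 - 3.3 = 1.27

1.27 bits


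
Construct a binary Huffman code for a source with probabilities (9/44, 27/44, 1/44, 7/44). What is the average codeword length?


Huffman construction (repeatedly merge the two least-probable nodes; each merge adds 1 bit to every symbol beneath it): 1/44 + 7/44 = 2/11; 2/11 + 9/44 = 17/44; 17/44 + 27/44 = 1. Resulting codeword lengths (in the order the probabilities were given): (2, 1, 3, 3). L_avg = sum(p_i * l_i) = 9/44*2 + 27/44*1 + 1/44*3 + 7/44*3 = 69/44 = 1.5682

1.5682 bits


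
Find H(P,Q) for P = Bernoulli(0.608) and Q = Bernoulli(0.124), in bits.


H(P,Q) = -p*log2(q) - (1-p)*log2(1-q). -0.608*log2(0.124) = 1.831045; -0.392*log2(0.876) = 0.074871. H(P,Q) = 1.831045 + 0.074871 = 1.9059

1.9059 bits


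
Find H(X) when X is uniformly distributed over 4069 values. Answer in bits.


H = log2(n) = log2(4069) = 11.9905

11.9905 bits


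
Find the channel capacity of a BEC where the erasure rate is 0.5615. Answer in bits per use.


C = 1 - epsilon = 1 - 0.5615 = 0.4385

0.4385 bits


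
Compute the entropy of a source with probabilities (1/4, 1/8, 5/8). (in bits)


H = -sum(p_i * log2(p_i)). Terms: -(1/4)*log2(1/4) = 0.500000; -(1/8)*log2(1/8) = 0.375000; -(5/8)*log2(5/8) = 0.423795. H = 0.500000 + 0.375000 + 0.423795 = 1.2988

1.2988 bits


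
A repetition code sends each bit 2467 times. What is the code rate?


Rate = k/n = 1/2467

1/2467


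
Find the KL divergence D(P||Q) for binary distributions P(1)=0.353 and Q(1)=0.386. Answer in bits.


KL = p*log2(p/q) + (1-p)*log2((1-p)/(1-q)) = 0.353*log2(0.353/0.386) + 0.647*log2(0.647/0.614) = 0.0034

0.0034 bits


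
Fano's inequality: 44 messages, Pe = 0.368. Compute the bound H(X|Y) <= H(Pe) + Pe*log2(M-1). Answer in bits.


H(Pe) = -Pe*log2(Pe) - (1-Pe)*log2(1-Pe) = -0.368*log2(0.368) - 0.632*log2(0.632) = 0.530738 + 0.418386 = 0.9491. Pe*log2(M-1) = 0.368*log2(43) = 1.996865. Bound = H(Pe) + Pe*log2(M-1) = 0.530738 + 0.418386 + 1.996865 = 2.946

2.946 bits


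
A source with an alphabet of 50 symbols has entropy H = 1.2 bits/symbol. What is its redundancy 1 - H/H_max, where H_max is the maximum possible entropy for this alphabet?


H_max = log2(K) = log2(50) = 5.6439 bits/symbol. Redundancy = 1 - H/H_max = 1 - 1.2/5.6439 = 1 - 0.2126 = 0.7874

0.7874


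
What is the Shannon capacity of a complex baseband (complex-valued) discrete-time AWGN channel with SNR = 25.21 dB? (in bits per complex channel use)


SNR_linear = 10^(25.21/10) = 331.8945; C = log2(1 + SNR_linear) = log2(1 + 331.8945) = 8.3789

8.3789 bits/channel use


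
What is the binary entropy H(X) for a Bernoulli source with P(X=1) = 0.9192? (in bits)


H = -p*log2(p) - (1-p)*log2(1-p). -0.9192*log2(0.9192) = 0.111728; -0.0808*log2(0.0808) = 0.293264. H = 0.111728 + 0.293264 = 0.405

0.405 bits


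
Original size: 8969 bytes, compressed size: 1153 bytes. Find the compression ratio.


Ratio = original / compressed = 8969 / 1153 = 7.7788

7.7788


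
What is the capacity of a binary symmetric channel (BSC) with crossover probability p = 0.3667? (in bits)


H(p) = -p*log2(p) - (1-p)*log2(1-p) = -0.3667*log2(0.3667) - 0.6333*log2(0.6333) = 0.530735 + 0.417369 = 0.9481. C = 1 - H(p) = 1 - 0.9481 = 0.0519

0.0519 bits


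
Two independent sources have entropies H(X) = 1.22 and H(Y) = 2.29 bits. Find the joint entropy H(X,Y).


For independent variables, H(X,Y) = H(X) + H(Y) = 1.22 + 2.29 = 3.51

3.51 bits


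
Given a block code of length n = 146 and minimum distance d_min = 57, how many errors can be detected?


Detection capability = d_min - 1 = 57 - 1 = 56

56 errors


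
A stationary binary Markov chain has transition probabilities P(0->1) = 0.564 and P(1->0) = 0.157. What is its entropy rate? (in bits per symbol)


Stationary distribution: pi_0 = p10/(p01+p10) = 0.2178, pi_1 = 0.7822. Entropy rate H' = pi_0*H(p01) + pi_1*H(p10) = 0.2178*0.9881 + 0.7822*0.6271 = 0.7057

0.7057 bits/symbol


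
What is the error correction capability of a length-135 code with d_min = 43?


Correction capability = floor((d-1)/2) = floor((43-1)/2) = 21

21 errors


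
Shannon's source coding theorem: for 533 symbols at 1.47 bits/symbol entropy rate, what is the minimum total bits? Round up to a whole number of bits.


Minimum bits >= n * H = 533 * 1.47 = 783.51, rounded up to a whole number of bits = 784

784 bits


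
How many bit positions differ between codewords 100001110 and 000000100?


Count differing positions: ^ . . . . ^ . ^ . = 3 differences

3


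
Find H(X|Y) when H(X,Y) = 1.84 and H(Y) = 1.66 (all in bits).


H(X|Y) = H(X,Y) - H(Y) = 1.84 - 1.66 = 0.18

0.18 bits


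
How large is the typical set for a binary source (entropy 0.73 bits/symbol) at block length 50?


log2|A_typical| = nH = 50 * 0.73 = 36.5, so |A_typical| ~ 2^36.5 = 9.718e+10

9.718e+10


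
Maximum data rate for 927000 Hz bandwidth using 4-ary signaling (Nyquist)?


Rate = 2 * B * log2(M) = 2 * 927000 * 2.0 = 3708000.0

3708000.0 bps


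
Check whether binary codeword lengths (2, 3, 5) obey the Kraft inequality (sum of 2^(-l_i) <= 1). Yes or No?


Kraft sum = sum(2^(-l_i)) = 0.4062, need <= 1. Result: satisfied (a binary prefix-free code with these lengths exists)

Yes


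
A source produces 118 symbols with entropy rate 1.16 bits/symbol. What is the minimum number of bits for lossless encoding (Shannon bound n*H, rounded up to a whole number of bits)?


Minimum bits >= n * H = 118 * 1.16 = 136.88, rounded up to a whole number of bits = 137

137 bits


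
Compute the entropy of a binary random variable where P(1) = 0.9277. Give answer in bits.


H = -p*log2(p) - (1-p)*log2(1-p). -0.9277*log2(0.9277) = 0.100442; -0.0723*log2(0.0723) = 0.274007. H = 0.100442 + 0.274007 = 0.3744

0.3744 bits


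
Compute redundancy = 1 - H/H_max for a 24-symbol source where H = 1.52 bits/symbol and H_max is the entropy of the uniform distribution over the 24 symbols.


H_max = log2(K) = log2(24) = 4.585 bits/symbol. Redundancy = 1 - H/H_max = 1 - 1.52/4.585 = 1 - 0.3315 = 0.6685

0.6685


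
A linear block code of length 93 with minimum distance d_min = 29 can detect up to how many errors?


Detection capability = d_min - 1 = 29 - 1 = 28

28 errors


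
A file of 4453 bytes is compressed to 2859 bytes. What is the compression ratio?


Ratio = original / compressed = 4453 / 2859 = 1.5575

1.5575


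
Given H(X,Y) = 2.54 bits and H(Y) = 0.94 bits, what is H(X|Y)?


H(X|Y) = H(X,Y) - H(Y) = 2.54 - 0.94 = 1.6

1.6 bits


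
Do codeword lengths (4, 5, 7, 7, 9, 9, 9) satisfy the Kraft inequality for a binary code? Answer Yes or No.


Kraft sum = sum(2^(-l_i)) = 0.1152, need <= 1. Result: satisfied (a binary prefix-free code with these lengths exists)

Yes


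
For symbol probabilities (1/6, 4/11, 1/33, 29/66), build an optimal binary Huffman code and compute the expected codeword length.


Huffman construction (repeatedly merge the two least-probable nodes; each merge adds 1 bit to every symbol beneath it): 1/33 + 1/6 = 13/66; 13/66 + 4/11 = 37/66; 29/66 + 37/66 = 1. Resulting codeword lengths (in the order the probabilities were given): (3, 2, 3, 1). L_avg = sum(p_i * l_i) = 1/6*3 + 4/11*2 + 1/33*3 + 29/66*1 = 58/33 = 1.7576

1.7576 bits


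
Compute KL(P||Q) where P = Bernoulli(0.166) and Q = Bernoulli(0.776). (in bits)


KL = p*log2(p/q) + (1-p)*log2((1-p)/(1-q)) = 0.166*log2(0.166/0.776) + 0.834*log2(0.834/0.224) = 1.2124

1.2124 bits


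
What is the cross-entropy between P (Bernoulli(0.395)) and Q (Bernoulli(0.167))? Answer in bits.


H(P,Q) = -p*log2(q) - (1-p)*log2(1-q). -0.395*log2(0.167) = 1.019922; -0.605*log2(0.833) = 0.159485. H(P,Q) = 1.019922 + 0.159485 = 1.1794

1.1794 bits


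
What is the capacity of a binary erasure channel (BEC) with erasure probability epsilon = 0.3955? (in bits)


C = 1 - epsilon = 1 - 0.3955 = 0.6045

0.6045 bits


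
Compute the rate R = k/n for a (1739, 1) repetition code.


Rate = k/n = 1/1739

1/1739


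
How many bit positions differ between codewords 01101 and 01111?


Count differing positions: . . . ^ . = 1 differences

1


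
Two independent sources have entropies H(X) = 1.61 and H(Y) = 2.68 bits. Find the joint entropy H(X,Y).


For independent variables, H(X,Y) = H(X) + H(Y) = 1.61 + 2.68 = 4.29

4.29 bits


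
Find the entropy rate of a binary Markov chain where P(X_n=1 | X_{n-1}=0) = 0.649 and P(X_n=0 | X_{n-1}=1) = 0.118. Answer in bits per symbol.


Stationary distribution: pi_0 = p10/(p01+p10) = 0.1538, pi_1 = 0.8462. Entropy rate H' = pi_0*H(p01) + pi_1*H(p10) = 0.1538*0.935 + 0.8462*0.5236 = 0.5869

0.5869 bits/symbol


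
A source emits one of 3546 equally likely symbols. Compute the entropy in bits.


H = log2(n) = log2(3546) = 11.792

11.792 bits


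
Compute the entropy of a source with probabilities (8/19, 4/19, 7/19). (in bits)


H = -sum(p_i * log2(p_i)). Terms: -(8/19)*log2(8/19) = 0.525443; -(4/19)*log2(4/19) = 0.473248; -(7/19)*log2(7/19) = 0.530737. H = 0.525443 + 0.473248 + 0.530737 = 1.5294

1.5294 bits


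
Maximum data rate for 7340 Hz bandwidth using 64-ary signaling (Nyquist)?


Rate = 2 * B * log2(M) = 2 * 7340 * 6.0 = 88080.0

88080.0 bps


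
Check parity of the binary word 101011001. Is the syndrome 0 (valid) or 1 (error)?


Syndrome = XOR of all bits = 1 XOR 0 XOR 1 XOR 0 XOR 1 XOR 1 XOR 0 XOR 0 XOR 1 = 1

1


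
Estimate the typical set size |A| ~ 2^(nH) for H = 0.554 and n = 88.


log2|A_typical| = nH = 88 * 0.554 = 48.752, so |A_typical| ~ 2^48.752 = 4.740e+14

4.740e+14


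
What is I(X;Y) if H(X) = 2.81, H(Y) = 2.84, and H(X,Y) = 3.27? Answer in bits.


I(X;Y) = H(X) + H(Y) - H(X,Y) = 2.81 + 2.84 - 3.27 = 2.38

2.38 bits


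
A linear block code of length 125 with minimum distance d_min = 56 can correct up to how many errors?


Correction capability = floor((d-1)/2) = floor((56-1)/2) = 27

27 errors


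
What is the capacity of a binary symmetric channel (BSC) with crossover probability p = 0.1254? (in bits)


H(p) = -p*log2(p) - (1-p)*log2(1-p) = -0.1254*log2(0.1254) - 0.8746*log2(0.8746) = 0.375622 + 0.169064 = 0.5447. C = 1 - H(p) = 1 - 0.5447 = 0.4553

0.4553 bits


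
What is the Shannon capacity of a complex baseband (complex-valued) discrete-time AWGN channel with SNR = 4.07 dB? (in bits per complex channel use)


SNR_linear = 10^(4.07/10) = 2.5527; C = log2(1 + SNR_linear) = log2(1 + 2.5527) = 1.8289

1.8289 bits/channel use


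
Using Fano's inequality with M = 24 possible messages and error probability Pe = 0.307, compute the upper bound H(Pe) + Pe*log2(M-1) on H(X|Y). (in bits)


H(Pe) = -Pe*log2(Pe) - (1-Pe)*log2(1-Pe) = -0.307*log2(0.307) - 0.693*log2(0.693) = 0.523033 + 0.366647 = 0.8897. Pe*log2(M-1) = 0.307*log2(23) = 1.388734. Bound = H(Pe) + Pe*log2(M-1) = 0.523033 + 0.366647 + 1.388734 = 2.2784

2.2784 bits


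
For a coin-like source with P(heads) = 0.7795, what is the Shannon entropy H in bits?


H = -p*log2(p) - (1-p)*log2(1-p). -0.7795*log2(0.7795) = 0.280136; -0.2205*log2(0.2205) = 0.480943. H = 0.280136 + 0.480943 = 0.7611

0.7611 bits


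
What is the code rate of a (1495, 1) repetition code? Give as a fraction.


Rate = k/n = 1/1495

1/1495


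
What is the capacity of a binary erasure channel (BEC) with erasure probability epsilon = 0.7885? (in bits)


C = 1 - epsilon = 1 - 0.7885 = 0.2115

0.2115 bits


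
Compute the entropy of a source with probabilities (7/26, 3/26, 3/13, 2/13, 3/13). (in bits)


H = -sum(p_i * log2(p_i)). Terms: -(7/26)*log2(7/26) = 0.509677; -(3/26)*log2(3/26) = 0.359478; -(3/13)*log2(3/13) = 0.488187; -(2/13)*log2(2/13) = 0.415452; -(3/13)*log2(3/13) = 0.488187. H = 0.509677 + 0.359478 + 0.488187 + 0.415452 + 0.488187 = 2.261

2.261 bits


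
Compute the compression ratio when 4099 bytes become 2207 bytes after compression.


Ratio = original / compressed = 4099 / 2207 = 1.8573

1.8573


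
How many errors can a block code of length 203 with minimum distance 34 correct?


Correction capability = floor((d-1)/2) = floor((34-1)/2) = 16

16 errors


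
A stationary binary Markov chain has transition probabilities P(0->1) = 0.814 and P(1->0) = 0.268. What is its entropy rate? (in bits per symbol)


Stationary distribution: pi_0 = p10/(p01+p10) = 0.2477, pi_1 = 0.7523. Entropy rate H' = pi_0*H(p01) + pi_1*H(p10) = 0.2477*0.693 + 0.7523*0.8386 = 0.8025

0.8025 bits/symbol


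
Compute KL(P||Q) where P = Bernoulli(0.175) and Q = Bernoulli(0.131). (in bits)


KL = p*log2(p/q) + (1-p)*log2((1-p)/(1-q)) = 0.175*log2(0.175/0.131) + 0.825*log2(0.825/0.869) = 0.0113

0.0113 bits


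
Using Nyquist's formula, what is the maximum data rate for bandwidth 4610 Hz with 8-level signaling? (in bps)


Rate = 2 * B * log2(M) = 2 * 4610 * 3.0 = 27660.0

27660.0 bps


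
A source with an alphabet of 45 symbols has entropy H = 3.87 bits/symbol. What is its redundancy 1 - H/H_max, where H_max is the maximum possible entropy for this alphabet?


H_max = log2(K) = log2(45) = 5.4919 bits/symbol. Redundancy = 1 - H/H_max = 1 - 3.87/5.4919 = 1 - 0.7047 = 0.2953

0.2953


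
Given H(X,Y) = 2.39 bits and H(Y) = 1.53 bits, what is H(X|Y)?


H(X|Y) = H(X,Y) - H(Y) = 2.39 - 1.53 = 0.86

0.86 bits


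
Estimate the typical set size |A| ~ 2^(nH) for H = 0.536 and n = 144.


log2|A_typical| = nH = 144 * 0.536 = 77.184, so |A_typical| ~ 2^77.184 = 1.717e+23

1.717e+23


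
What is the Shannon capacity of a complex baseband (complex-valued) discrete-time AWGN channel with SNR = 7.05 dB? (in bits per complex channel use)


SNR_linear = 10^(7.05/10) = 5.0699; C = log2(1 + SNR_linear) = log2(1 + 5.0699) = 2.6017

2.6017 bits/channel use


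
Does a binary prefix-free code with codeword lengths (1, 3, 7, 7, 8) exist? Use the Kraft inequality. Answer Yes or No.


Kraft sum = sum(2^(-l_i)) = 0.6445, need <= 1. Result: satisfied (a binary prefix-free code with these lengths exists)

Yes


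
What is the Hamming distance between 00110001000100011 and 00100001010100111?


Count differing positions: . . . ^ . . . . . ^ . . . . ^ . . = 3 differences

3


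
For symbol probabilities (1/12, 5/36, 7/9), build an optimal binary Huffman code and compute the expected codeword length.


Huffman construction (repeatedly merge the two least-probable nodes; each merge adds 1 bit to every symbol beneath it): 1/12 + 5/36 = 2/9; 2/9 + 7/9 = 1. Resulting codeword lengths (in the order the probabilities were given): (2, 2, 1). L_avg = sum(p_i * l_i) = 1/12*2 + 5/36*2 + 7/9*1 = 11/9 = 1.2222

1.2222 bits


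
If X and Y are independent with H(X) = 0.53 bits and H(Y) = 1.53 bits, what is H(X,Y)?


For independent variables, H(X,Y) = H(X) + H(Y) = 0.53 + 1.53 = 2.06

2.06 bits


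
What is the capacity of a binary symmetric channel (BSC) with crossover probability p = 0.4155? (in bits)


H(p) = -p*log2(p) - (1-p)*log2(1-p) = -0.4155*log2(0.4155) - 0.5845*log2(0.5845) = 0.526472 + 0.452827 = 0.9793. C = 1 - H(p) = 1 - 0.9793 = 0.0207

0.0207 bits


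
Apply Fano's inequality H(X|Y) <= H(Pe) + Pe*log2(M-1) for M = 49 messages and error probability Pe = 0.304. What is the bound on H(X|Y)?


H(Pe) = -Pe*log2(Pe) - (1-Pe)*log2(1-Pe) = -0.304*log2(0.304) - 0.696*log2(0.696) = 0.522228 + 0.363897 = 0.8861. Pe*log2(M-1) = 0.304*log2(48) = 1.697829. Bound = H(Pe) + Pe*log2(M-1) = 0.522228 + 0.363897 + 1.697829 = 2.584

2.584 bits


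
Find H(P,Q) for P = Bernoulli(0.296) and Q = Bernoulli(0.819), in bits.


H(P,Q) = -p*log2(q) - (1-p)*log2(1-q). -0.296*log2(0.819) = 0.085267; -0.704*log2(0.181) = 1.736021. H(P,Q) = 0.085267 + 1.736021 = 1.8213

1.8213 bits


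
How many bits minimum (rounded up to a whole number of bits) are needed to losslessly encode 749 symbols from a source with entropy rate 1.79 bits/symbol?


Minimum bits >= n * H = 749 * 1.79 = 1340.71, rounded up to a whole number of bits = 1341

1341 bits


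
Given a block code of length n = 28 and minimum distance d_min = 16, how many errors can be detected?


Detection capability = d_min - 1 = 16 - 1 = 15

15 errors


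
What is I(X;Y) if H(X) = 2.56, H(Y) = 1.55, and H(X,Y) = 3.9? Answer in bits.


I(X;Y) = H(X) + H(Y) - H(X,Y) = 2.56 + 1.55 - 3.9 = 0.21

0.21 bits


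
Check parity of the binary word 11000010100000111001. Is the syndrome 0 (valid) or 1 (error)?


Syndrome = XOR of all bits = 1 XOR 1 XOR 0 XOR 0 XOR 0 XOR 0 XOR 1 XOR 0 XOR 1 XOR 0 XOR 0 XOR 0 XOR 0 XOR 0 XOR 1 XOR 1 XOR 1 XOR 0 XOR 0 XOR 1 = 0

0


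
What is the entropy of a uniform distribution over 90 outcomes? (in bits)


H = log2(n) = log2(90) = 6.4919

6.4919 bits


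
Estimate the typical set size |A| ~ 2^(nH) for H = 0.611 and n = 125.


log2|A_typical| = nH = 125 * 0.611 = 76.375, so |A_typical| ~ 2^76.375 = 9.799e+22

9.799e+22


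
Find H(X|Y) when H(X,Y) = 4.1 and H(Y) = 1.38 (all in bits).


H(X|Y) = H(X,Y) - H(Y) = 4.1 - 1.38 = 2.72

2.72 bits


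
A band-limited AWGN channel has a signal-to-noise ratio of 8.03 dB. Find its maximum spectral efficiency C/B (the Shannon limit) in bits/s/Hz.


SNR_linear = 10^(8.03/10) = 6.3533; C/B = log2(1 + SNR_linear) = log2(1 + 6.3533) = 2.8784

2.8784 bits/s/Hz


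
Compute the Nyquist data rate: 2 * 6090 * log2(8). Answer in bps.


Rate = 2 * B * log2(M) = 2 * 6090 * 3.0 = 36540.0

36540.0 bps


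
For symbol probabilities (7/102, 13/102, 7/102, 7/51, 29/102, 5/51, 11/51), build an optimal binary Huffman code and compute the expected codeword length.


Huffman construction (repeatedly merge the two least-probable nodes; each merge adds 1 bit to every symbol beneath it): 7/102 + 7/102 = 7/51; 5/51 + 13/102 = 23/102; 7/51 + 7/51 = 14/51; 11/51 + 23/102 = 15/34; 14/51 + 29/102 = 19/34; 15/34 + 19/34 = 1. Resulting codeword lengths (in the order the probabilities were given): (4, 3, 4, 3, 2, 3, 2). L_avg = sum(p_i * l_i) = 7/102*4 + 13/102*3 + 7/102*4 + 7/51*3 + 29/102*2 + 5/51*3 + 11/51*2 = 269/102 = 2.6373

2.6373 bits


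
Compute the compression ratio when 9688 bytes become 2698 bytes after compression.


Ratio = original / compressed = 9688 / 2698 = 3.5908

3.5908


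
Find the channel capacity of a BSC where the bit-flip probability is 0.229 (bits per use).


H(p) = -p*log2(p) - (1-p)*log2(1-p) = -0.229*log2(0.229) - 0.771*log2(0.771) = 0.486987 + 0.289277 = 0.7763. C = 1 - H(p) = 1 - 0.7763 = 0.2237

0.2237 bits


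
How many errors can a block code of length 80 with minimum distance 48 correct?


Correction capability = floor((d-1)/2) = floor((48-1)/2) = 23

23 errors


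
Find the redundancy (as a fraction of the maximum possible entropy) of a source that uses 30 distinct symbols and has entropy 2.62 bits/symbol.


H_max = log2(K) = log2(30) = 4.9069 bits/symbol. Redundancy = 1 - H/H_max = 1 - 2.62/4.9069 = 1 - 0.5339 = 0.4661

0.4661


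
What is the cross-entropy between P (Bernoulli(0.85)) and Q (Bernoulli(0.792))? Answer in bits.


H(P,Q) = -p*log2(q) - (1-p)*log2(1-q). -0.85*log2(0.792) = 0.285964; -0.15*log2(0.208) = 0.339802. H(P,Q) = 0.285964 + 0.339802 = 0.6258

0.6258 bits


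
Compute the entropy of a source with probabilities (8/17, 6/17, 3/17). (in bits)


H = -sum(p_i * log2(p_i)). Terms: -(8/17)*log2(8/17) = 0.511747; -(6/17)*log2(6/17) = 0.530294; -(3/17)*log2(3/17) = 0.441618. H = 0.511747 + 0.530294 + 0.441618 = 1.4837

1.4837 bits


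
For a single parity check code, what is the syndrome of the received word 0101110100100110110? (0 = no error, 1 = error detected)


Syndrome = XOR of all bits = 0 XOR 1 XOR 0 XOR 1 XOR 1 XOR 1 XOR 0 XOR 1 XOR 0 XOR 0 XOR 1 XOR 0 XOR 0 XOR 1 XOR 1 XOR 0 XOR 1 XOR 1 XOR 0 = 0

0


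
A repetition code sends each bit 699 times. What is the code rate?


Rate = k/n = 1/699

1/699


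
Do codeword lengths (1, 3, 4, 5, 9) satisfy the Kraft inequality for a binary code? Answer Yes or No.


Kraft sum = sum(2^(-l_i)) = 0.7207, need <= 1. Result: satisfied (a binary prefix-free code with these lengths exists)

Yes


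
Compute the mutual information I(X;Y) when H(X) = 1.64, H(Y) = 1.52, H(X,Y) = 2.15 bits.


I(X;Y) = H(X) + H(Y) - H(X,Y) = 1.64 + 1.52 - 2.15 = 1.01

1.01 bits


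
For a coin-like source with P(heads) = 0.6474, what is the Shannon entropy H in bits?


H = -p*log2(p) - (1-p)*log2(1-p). -0.6474*log2(0.6474) = 0.406095; -0.3526*log2(0.3526) = 0.530274. H = 0.406095 + 0.530274 = 0.9364

0.9364 bits


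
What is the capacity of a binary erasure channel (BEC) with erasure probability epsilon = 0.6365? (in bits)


C = 1 - epsilon = 1 - 0.6365 = 0.3635

0.3635 bits


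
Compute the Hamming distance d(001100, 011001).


Count differing positions: . ^ . ^ . ^ = 3 differences

3


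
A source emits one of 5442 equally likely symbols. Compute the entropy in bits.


H = log2(n) = log2(5442) = 12.4099

12.4099 bits


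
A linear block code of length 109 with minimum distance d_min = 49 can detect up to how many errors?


Detection capability = d_min - 1 = 49 - 1 = 48

48 errors


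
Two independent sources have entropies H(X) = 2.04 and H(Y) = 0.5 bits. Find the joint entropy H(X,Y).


For independent variables, H(X,Y) = H(X) + H(Y) = 2.04 + 0.5 = 2.54

2.54 bits


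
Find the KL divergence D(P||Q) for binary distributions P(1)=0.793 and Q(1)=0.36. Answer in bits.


KL = p*log2(p/q) + (1-p)*log2((1-p)/(1-q)) = 0.793*log2(0.793/0.36) + 0.207*log2(0.207/0.64) = 0.5664

0.5664 bits


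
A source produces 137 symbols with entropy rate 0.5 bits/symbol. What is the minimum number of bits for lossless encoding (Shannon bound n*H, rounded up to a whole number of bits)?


Minimum bits >= n * H = 137 * 0.5 = 68.5, rounded up to a whole number of bits = 69

69 bits


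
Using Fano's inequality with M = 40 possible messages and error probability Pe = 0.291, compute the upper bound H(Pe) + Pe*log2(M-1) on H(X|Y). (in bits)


H(Pe) = -Pe*log2(Pe) - (1-Pe)*log2(1-Pe) = -0.291*log2(0.291) - 0.709*log2(0.709) = 0.518245 + 0.351765 = 0.87. Pe*log2(M-1) = 0.291*log2(39) = 1.538052. Bound = H(Pe) + Pe*log2(M-1) = 0.518245 + 0.351765 + 1.538052 = 2.4081

2.4081 bits


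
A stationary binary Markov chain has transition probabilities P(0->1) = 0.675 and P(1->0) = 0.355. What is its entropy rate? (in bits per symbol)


Stationary distribution: pi_0 = p10/(p01+p10) = 0.3447, pi_1 = 0.6553. Entropy rate H' = pi_0*H(p01) + pi_1*H(p10) = 0.3447*0.9097 + 0.6553*0.9385 = 0.9286

0.9286 bits/symbol


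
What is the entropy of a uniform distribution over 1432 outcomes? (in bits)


H = log2(n) = log2(1432) = 10.4838

10.4838 bits


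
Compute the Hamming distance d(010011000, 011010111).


Count differing positions: . . ^ . . ^ ^ ^ ^ = 5 differences

5


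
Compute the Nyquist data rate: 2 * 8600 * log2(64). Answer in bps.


Rate = 2 * B * log2(M) = 2 * 8600 * 6.0 = 103200.0

103200.0 bps


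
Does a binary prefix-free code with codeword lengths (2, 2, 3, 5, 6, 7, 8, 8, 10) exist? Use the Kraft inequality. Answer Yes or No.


Kraft sum = sum(2^(-l_i)) = 0.6885, need <= 1. Result: satisfied (a binary prefix-free code with these lengths exists)

Yes


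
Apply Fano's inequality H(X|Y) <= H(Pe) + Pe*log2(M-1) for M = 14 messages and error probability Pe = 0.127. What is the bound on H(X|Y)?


H(Pe) = -Pe*log2(Pe) - (1-Pe)*log2(1-Pe) = -0.127*log2(0.127) - 0.873*log2(0.873) = 0.378092 + 0.171061 = 0.5492. Pe*log2(M-1) = 0.127*log2(13) = 0.469956. Bound = H(Pe) + Pe*log2(M-1) = 0.378092 + 0.171061 + 0.469956 = 1.0191

1.0191 bits


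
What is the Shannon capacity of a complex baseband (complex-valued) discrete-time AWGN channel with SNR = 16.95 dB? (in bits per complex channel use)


SNR_linear = 10^(16.95/10) = 49.545; C = log2(1 + SNR_linear) = log2(1 + 49.545) = 5.6595

5.6595 bits/channel use


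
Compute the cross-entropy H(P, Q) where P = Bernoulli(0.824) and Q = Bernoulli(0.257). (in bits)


H(P,Q) = -p*log2(q) - (1-p)*log2(1-q). -0.824*log2(0.257) = 1.615172; -0.176*log2(0.743) = 0.075428. H(P,Q) = 1.615172 + 0.075428 = 1.6906

1.6906 bits


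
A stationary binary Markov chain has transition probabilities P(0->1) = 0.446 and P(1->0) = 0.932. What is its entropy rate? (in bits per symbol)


Stationary distribution: pi_0 = p10/(p01+p10) = 0.6763, pi_1 = 0.3237. Entropy rate H' = pi_0*H(p01) + pi_1*H(p10) = 0.6763*0.9916 + 0.3237*0.3584 = 0.7866

0.7866 bits/symbol
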